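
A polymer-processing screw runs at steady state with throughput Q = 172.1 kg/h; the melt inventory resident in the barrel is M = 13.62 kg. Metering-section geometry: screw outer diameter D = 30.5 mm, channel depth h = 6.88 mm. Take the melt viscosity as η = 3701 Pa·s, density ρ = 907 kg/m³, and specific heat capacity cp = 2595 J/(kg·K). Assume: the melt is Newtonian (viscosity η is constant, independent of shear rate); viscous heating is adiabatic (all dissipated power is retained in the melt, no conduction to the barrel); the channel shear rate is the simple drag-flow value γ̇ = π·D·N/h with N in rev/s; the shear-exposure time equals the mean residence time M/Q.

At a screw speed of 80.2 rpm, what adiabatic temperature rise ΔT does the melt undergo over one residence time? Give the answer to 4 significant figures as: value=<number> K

value=155.3 K

Convert throughput: Q = 172.1 kg/h = 172.1/3600 = 0.0478056 kg/s
Mean residence time: t_res = M/Q_s = 13.62 kg / 0.0478056 kg/s = 284.904 s
D = 30.5 mm = 0.0305 m;  h = 6.88 mm = 0.00688 m;  N = 80.2 rpm / 60 = 1.33667 rev/s
γ̇ = π D N / h = (π)(0.0305)(1.33667) / 0.00688 = 18.6159 s⁻¹
ΔT = η·γ̇²·t_res / (ρ·cp) = 3701 · (18.6159)² · 284.904 / (907 · 2595) = 155.254 K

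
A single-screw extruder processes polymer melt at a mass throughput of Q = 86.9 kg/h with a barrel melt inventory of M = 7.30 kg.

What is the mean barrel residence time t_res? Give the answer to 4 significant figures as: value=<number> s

Q_s = Q / 3600 = 86.9 / 3600 = 0.0241389 kg/s
t_res = M / Q_s = 7.30 / 0.0241389 = 302.417 s

value=302.4 s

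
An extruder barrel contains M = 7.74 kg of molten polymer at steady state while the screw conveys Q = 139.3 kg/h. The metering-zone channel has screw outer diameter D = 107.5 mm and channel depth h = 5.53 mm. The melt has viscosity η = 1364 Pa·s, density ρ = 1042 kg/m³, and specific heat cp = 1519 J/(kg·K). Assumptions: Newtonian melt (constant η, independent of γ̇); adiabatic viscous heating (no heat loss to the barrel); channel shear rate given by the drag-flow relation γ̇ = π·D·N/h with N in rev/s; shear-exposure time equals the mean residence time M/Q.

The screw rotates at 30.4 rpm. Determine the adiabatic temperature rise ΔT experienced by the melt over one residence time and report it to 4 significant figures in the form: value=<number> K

value=165.0 K

Throughput in SI: Q_s = 139.3 kg/h ÷ 3600 s/h = 0.0386944 kg/s
t_res = M / Q_s = 7.74 ÷ 0.0386944 = 200.029 s
Geometry in metres: D = 107.5 mm → 0.1075 m, h = 5.53 mm → 0.00553 m; screw speed N = 30.4 rpm = 0.506667 rev/s
γ̇ = π D N / h = (π)(0.1075)(0.506667) / 0.00553 = 30.9425 s⁻¹
ΔT = η·γ̇²·t_res / (ρ·cp) = 1364 · (30.9425)² · 200.029 / (1042 · 1519) = 165.041 K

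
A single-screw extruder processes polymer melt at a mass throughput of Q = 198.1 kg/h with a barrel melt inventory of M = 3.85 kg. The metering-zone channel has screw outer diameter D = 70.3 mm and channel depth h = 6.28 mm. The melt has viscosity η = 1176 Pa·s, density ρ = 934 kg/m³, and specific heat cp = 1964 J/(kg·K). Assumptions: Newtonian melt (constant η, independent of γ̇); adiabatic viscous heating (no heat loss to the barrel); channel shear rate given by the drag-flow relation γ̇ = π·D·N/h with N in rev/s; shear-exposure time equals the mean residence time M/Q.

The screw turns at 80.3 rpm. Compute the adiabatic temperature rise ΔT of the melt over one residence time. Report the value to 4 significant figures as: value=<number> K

Throughput in SI: Q_s = 198.1 kg/h ÷ 3600 s/h = 0.0550278 kg/s
t_res = M / Q_s = 3.85 / 0.0550278 = 69.9647 s
Convert to SI: D = 0.0703 m, h = 0.00628 m, N = 80.3/60 = 1.33833 rev/s
γ̇ = π·D·N / h = π · 0.0703 · 1.33833 / 0.00628 = 47.0663 s⁻¹
Adiabatic rise: ΔT = η γ̇² t_res / (ρ cp) = 1176·(47.0663)²·69.9647 / (934·1964) = 99.3613 K

value=99.36 K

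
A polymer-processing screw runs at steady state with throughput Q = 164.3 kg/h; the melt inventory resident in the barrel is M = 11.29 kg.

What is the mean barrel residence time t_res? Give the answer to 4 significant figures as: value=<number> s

value=247.4 s

Convert throughput: Q = 164.3 kg/h = 164.3/3600 = 0.0456389 kg/s
t_res = M / Q_s = 11.29 / 0.0456389 = 247.377 s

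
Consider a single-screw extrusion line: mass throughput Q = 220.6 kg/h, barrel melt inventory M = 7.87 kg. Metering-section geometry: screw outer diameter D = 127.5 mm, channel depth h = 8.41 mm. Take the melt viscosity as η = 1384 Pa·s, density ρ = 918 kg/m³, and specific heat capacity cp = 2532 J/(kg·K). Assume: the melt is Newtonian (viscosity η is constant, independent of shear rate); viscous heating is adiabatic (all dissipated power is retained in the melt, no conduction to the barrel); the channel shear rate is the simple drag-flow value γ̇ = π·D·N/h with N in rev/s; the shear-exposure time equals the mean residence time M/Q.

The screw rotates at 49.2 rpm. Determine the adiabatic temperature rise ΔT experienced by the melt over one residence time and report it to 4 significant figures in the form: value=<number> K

Throughput in SI: Q_s = 220.6 kg/h ÷ 3600 s/h = 0.0612778 kg/s
t_res = M / Q_s = 7.87 / 0.0612778 = 128.432 s
D = 127.5 mm = 0.1275 m;  h = 8.41 mm = 0.00841 m;  N = 49.2 rpm / 60 = 0.82 rev/s
γ̇ = π D N / h = (π)(0.1275)(0.82) / 0.00841 = 39.0551 s⁻¹
ΔT = η·γ̇²·t_res/(ρ·cp) = [1384 × 39.0551² × 128.432] / [918 × 2532] = 116.643 K

value=116.6 K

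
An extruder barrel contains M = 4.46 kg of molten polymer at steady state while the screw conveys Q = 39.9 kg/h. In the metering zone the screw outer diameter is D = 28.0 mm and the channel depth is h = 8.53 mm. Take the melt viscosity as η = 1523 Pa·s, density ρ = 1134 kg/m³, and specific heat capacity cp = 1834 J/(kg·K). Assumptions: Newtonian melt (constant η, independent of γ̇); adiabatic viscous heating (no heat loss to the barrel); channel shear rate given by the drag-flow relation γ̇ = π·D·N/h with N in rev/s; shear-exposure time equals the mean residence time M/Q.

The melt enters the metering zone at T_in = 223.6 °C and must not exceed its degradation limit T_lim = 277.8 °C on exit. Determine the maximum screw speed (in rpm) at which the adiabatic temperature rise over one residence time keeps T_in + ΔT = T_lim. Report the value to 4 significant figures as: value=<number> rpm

Throughput in SI: Q_s = 39.9 kg/h ÷ 3600 s/h = 0.0110833 kg/s
Mean residence time: t_res = M/Q_s = 4.46 kg / 0.0110833 kg/s = 402.406 s
D = 28.0 mm = 0.028 m;  h = 8.53 mm = 0.00853 m
ΔT_a = T_lim − T_in = 277.8 °C − 223.6 °C = 54.2 K
Invert ΔT = ηγ̇²t_res/(ρcp) for γ̇: γ̇_max² = ΔT_a ρ cp / (η t_res) = 54.2·1134·1834 / (1523·402.406) = 183.928 s⁻²
γ̇_max = √183.928 = 13.562 s⁻¹
Solve γ̇ = πDN/h for N: N_max = γ̇_max·h/(π·D) = 13.562 × 0.00853 / (π × 0.028) = 1.31512 rev/s = 78.9071 rpm

value=78.91 rpm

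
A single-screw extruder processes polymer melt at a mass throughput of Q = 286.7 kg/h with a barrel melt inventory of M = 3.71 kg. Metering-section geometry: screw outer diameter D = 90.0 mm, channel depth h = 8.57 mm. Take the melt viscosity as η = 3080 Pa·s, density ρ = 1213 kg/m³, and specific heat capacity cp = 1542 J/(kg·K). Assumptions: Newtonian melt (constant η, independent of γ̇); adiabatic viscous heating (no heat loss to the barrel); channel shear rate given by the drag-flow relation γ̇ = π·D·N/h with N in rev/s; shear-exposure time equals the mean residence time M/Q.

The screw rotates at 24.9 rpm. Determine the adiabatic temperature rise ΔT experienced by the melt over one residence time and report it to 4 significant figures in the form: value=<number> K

value=14.38 K

Convert throughput: Q = 286.7 kg/h = 286.7/3600 = 0.0796389 kg/s
Mean residence time: t_res = M/Q_s = 3.71 kg / 0.0796389 kg/s = 46.5853 s
Geometry in metres: D = 90.0 mm → 0.09 m, h = 8.57 mm → 0.00857 m; screw speed N = 24.9 rpm = 0.415 rev/s
Shear rate: γ̇ = πDN/h = π·0.09·0.415/0.00857 = 13.6918 s⁻¹
Adiabatic rise: ΔT = η γ̇² t_res / (ρ cp) = 3080·(13.6918)²·46.5853 / (1213·1542) = 14.3805 K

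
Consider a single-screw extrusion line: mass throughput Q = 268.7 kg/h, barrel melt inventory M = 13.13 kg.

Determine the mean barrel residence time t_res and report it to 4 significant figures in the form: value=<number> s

value=175.9 s

Throughput in SI: Q_s = 268.7 kg/h ÷ 3600 s/h = 0.0746389 kg/s
t_res = M / Q_s = 13.13 / 0.0746389 = 175.914 s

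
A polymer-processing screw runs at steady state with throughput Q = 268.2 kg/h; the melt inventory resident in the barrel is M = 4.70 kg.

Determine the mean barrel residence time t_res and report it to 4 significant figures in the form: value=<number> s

value=63.09 s

Convert throughput: Q = 268.2 kg/h = 268.2/3600 = 0.0745 kg/s
t_res = M / Q_s = 4.70 / 0.0745 = 63.0872 s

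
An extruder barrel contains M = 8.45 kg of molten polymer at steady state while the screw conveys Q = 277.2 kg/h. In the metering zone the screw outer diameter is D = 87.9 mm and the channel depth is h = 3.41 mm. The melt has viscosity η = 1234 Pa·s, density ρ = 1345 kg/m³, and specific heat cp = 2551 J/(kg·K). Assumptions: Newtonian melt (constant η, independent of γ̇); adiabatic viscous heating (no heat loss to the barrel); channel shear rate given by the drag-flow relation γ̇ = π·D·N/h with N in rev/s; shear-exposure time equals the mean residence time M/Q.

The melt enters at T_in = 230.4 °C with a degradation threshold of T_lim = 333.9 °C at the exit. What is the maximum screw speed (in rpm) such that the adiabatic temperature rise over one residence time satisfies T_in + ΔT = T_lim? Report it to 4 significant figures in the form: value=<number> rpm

Throughput in SI: Q_s = 277.2 kg/h ÷ 3600 s/h = 0.077 kg/s
t_res = M / Q_s = 8.45 ÷ 0.077 = 109.74 s
Geometry in SI: D = 87.9 mm → 0.0879 m, h = 3.41 mm → 0.00341 m
Allowable rise: ΔT_a = T_lim − T_in = 333.9 − 230.4 = 103.5 K
γ̇_max² = ΔT_a·ρ·cp/(η·t_res) = 103.5·1345·2551/(1234·109.74) = 2622.36 s⁻²
Take the square root: γ̇_max = √(2622.36) = 51.209 s⁻¹
N_max = γ̇_max h / (πD) = 51.209·0.00341/(π·0.0879) = 0.632356 rev/s → ×60 = 37.9414 rpm

value=37.94 rpm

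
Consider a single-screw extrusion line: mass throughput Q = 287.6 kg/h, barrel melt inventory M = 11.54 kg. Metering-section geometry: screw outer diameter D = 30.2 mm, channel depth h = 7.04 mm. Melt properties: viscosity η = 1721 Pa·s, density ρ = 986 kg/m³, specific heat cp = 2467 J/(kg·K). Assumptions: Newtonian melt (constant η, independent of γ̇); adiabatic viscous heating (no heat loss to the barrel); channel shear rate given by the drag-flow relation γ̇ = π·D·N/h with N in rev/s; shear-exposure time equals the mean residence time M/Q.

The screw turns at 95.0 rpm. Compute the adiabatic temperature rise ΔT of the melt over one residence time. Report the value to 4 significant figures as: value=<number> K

Throughput in SI: Q_s = 287.6 kg/h ÷ 3600 s/h = 0.0798889 kg/s
Mean residence time: t_res = M/Q_s = 11.54 kg / 0.0798889 kg/s = 144.451 s
Geometry in metres: D = 30.2 mm → 0.0302 m, h = 7.04 mm → 0.00704 m; screw speed N = 95.0 rpm = 1.58333 rev/s
Shear rate: γ̇ = πDN/h = π·0.0302·1.58333/0.00704 = 21.3381 s⁻¹
ΔT = η·γ̇²·t_res/(ρ·cp) = [1721 × 21.3381² × 144.451] / [986 × 2467] = 46.5337 K

value=46.53 K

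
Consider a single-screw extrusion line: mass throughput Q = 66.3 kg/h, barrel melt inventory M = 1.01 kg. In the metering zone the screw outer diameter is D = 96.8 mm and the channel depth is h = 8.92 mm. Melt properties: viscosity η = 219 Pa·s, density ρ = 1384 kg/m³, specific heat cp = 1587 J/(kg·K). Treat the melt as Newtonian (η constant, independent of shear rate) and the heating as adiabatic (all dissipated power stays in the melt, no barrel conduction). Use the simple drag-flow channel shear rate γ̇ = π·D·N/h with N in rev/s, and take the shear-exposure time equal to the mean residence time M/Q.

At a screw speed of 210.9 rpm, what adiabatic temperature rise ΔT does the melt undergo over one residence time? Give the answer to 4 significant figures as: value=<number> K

value=78.53 K

Throughput in SI: Q_s = 66.3 kg/h ÷ 3600 s/h = 0.0184167 kg/s
Mean residence time: t_res = M/Q_s = 1.01 kg / 0.0184167 kg/s = 54.8416 s
D = 96.8 mm = 0.0968 m;  h = 8.92 mm = 0.00892 m;  N = 210.9 rpm / 60 = 3.515 rev/s
γ̇ = π D N / h = (π)(0.0968)(3.515) / 0.00892 = 119.836 s⁻¹
ΔT = η·γ̇²·t_res/(ρ·cp) = [219 × 119.836² × 54.8416] / [1384 × 1587] = 78.5259 K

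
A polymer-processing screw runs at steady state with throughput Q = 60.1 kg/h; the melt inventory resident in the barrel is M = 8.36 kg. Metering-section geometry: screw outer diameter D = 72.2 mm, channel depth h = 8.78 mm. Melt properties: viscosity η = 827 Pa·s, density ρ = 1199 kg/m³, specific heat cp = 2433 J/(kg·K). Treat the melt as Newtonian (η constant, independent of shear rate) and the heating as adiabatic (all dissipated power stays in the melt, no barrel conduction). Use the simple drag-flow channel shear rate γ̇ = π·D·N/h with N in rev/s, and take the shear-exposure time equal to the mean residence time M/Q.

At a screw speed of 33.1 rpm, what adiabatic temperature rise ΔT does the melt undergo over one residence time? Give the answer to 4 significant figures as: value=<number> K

Throughput in SI: Q_s = 60.1 kg/h ÷ 3600 s/h = 0.0166944 kg/s
t_res = M / Q_s = 8.36 / 0.0166944 = 500.765 s
D = 72.2 mm = 0.0722 m;  h = 8.78 mm = 0.00878 m;  N = 33.1 rpm / 60 = 0.551667 rev/s
Shear rate: γ̇ = πDN/h = π·0.0722·0.551667/0.00878 = 14.2518 s⁻¹
ΔT = η·γ̇²·t_res/(ρ·cp) = [827 × 14.2518² × 500.765] / [1199 × 2433] = 28.8348 K

value=28.83 K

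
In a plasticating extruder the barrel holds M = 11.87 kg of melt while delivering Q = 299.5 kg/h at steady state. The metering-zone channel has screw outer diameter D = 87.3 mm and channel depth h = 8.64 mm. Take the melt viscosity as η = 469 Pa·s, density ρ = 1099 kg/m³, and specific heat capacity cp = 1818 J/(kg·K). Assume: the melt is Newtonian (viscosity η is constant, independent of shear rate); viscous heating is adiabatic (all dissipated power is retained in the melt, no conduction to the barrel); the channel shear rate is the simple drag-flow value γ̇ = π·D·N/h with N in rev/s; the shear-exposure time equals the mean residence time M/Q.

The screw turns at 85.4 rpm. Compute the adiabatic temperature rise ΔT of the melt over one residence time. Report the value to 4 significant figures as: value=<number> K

value=68.37 K

Throughput in SI: Q_s = 299.5 kg/h ÷ 3600 s/h = 0.0831944 kg/s
t_res = M / Q_s = 11.87 / 0.0831944 = 142.678 s
Convert to SI: D = 0.0873 m, h = 0.00864 m, N = 85.4/60 = 1.42333 rev/s
Shear rate: γ̇ = πDN/h = π·0.0873·1.42333/0.00864 = 45.1811 s⁻¹
ΔT = η·γ̇²·t_res / (ρ·cp) = 469 · (45.1811)² · 142.678 / (1099 · 1818) = 68.3678 K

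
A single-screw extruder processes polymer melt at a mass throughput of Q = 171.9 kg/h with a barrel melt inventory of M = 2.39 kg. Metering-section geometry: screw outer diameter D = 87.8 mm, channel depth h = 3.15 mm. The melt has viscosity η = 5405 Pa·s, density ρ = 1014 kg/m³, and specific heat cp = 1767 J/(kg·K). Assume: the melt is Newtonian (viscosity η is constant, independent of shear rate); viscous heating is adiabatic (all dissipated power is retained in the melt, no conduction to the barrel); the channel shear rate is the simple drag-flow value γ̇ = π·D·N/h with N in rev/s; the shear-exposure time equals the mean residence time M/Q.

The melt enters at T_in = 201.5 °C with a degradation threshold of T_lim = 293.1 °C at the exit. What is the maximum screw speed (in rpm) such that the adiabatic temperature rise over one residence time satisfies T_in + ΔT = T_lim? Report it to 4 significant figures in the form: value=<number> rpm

Q_s = Q / 3600 = 171.9 / 3600 = 0.04775 kg/s
Mean residence time: t_res = M/Q_s = 2.39 kg / 0.04775 kg/s = 50.0524 s
Convert to metres: D = 0.0878 m, h = 0.00315 m
ΔT_a = T_lim − T_in = 293.1 − 201.5 = 91.6 K
γ̇_max² = ΔT_a·ρ·cp/(η·t_res) = 91.6·1014·1767/(5405·50.0524) = 606.666 s⁻²
γ̇_max = √606.666 = 24.6306 s⁻¹
N_max = γ̇_max h / (πD) = 24.6306·0.00315/(π·0.0878) = 0.281281 rev/s → ×60 = 16.8769 rpm

value=16.88 rpm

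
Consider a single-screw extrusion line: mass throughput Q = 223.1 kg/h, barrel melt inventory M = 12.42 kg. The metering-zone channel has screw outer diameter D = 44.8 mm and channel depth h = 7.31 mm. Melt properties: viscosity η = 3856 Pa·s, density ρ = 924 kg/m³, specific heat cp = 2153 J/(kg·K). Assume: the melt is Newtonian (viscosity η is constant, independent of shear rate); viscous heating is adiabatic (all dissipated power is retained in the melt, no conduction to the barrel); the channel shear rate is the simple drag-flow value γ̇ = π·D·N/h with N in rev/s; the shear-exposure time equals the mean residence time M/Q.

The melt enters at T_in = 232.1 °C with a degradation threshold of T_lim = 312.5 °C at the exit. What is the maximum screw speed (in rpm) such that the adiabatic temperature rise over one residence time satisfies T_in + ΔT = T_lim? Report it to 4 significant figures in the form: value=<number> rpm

Throughput in SI: Q_s = 223.1 kg/h ÷ 3600 s/h = 0.0619722 kg/s
t_res = M / Q_s = 12.42 / 0.0619722 = 200.412 s
D = 44.8 mm = 0.0448 m;  h = 7.31 mm = 0.00731 m
Allowable rise: ΔT_a = T_lim − T_in = 312.5 − 232.1 = 80.4 K
γ̇_max² = ΔT_a·ρ·cp/(η·t_res) = 80.4·924·2153/(3856·200.412) = 206.971 s⁻²
γ̇_max = sqrt(206.971) = 14.3865 s⁻¹
N_max = γ̇_max·h / (π·D) = 14.3865 · 0.00731 / (π · 0.0448) = 0.747214 rev/s = 44.8328 rpm

value=44.83 rpm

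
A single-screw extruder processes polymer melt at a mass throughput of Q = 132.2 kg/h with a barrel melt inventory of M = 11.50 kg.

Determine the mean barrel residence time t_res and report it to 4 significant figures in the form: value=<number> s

Throughput in SI: Q_s = 132.2 kg/h ÷ 3600 s/h = 0.0367222 kg/s
t_res = M / Q_s = 11.50 / 0.0367222 = 313.162 s

value=313.2 s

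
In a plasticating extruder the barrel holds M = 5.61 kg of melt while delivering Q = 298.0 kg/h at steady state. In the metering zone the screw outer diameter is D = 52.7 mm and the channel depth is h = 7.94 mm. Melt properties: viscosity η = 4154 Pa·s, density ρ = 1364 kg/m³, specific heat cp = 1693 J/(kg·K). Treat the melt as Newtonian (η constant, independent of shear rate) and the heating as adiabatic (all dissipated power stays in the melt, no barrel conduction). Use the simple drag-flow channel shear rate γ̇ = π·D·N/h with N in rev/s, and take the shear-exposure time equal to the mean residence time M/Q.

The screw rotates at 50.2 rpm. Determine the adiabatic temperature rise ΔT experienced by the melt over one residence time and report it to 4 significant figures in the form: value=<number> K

value=37.10 K

Throughput in SI: Q_s = 298.0 kg/h ÷ 3600 s/h = 0.0827778 kg/s
t_res = M / Q_s = 5.61 / 0.0827778 = 67.7718 s
Geometry in metres: D = 52.7 mm → 0.0527 m, h = 7.94 mm → 0.00794 m; screw speed N = 50.2 rpm = 0.836667 rev/s
Shear rate: γ̇ = πDN/h = π·0.0527·0.836667/0.00794 = 17.4459 s⁻¹
Adiabatic rise: ΔT = η γ̇² t_res / (ρ cp) = 4154·(17.4459)²·67.7718 / (1364·1693) = 37.1047 K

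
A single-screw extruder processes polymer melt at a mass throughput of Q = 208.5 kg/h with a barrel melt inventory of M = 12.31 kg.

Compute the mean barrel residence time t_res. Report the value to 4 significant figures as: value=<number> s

Throughput in SI: Q_s = 208.5 kg/h ÷ 3600 s/h = 0.0579167 kg/s
t_res = M / Q_s = 12.31 ÷ 0.0579167 = 212.547 s

value=212.5 s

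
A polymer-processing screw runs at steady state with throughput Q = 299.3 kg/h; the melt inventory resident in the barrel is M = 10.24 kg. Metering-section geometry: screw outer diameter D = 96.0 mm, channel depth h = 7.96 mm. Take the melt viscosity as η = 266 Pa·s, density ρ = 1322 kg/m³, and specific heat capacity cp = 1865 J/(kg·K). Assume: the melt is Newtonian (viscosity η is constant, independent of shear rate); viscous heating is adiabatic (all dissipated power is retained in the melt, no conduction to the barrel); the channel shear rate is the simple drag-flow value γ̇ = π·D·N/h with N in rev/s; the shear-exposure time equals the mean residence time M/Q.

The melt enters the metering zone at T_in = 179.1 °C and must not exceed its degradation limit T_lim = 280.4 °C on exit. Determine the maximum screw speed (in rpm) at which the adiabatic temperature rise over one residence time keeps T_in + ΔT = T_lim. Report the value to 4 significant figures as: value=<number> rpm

value=138.3 rpm

Convert throughput: Q = 299.3 kg/h = 299.3/3600 = 0.0831389 kg/s
t_res = M / Q_s = 10.24 ÷ 0.0831389 = 123.167 s
Geometry in SI: D = 96.0 mm → 0.096 m, h = 7.96 mm → 0.00796 m
ΔT_a = T_lim − T_in = 280.4 − 179.1 = 101.3 K
γ̇_max² = ΔT_a·ρ·cp / (η·t_res) = [101.3 × 1322 × 1865] / [266 × 123.167] = 7623.29 s⁻²
γ̇_max = sqrt(7623.29) = 87.3114 s⁻¹
Solve γ̇ = πDN/h for N: N_max = γ̇_max·h/(π·D) = 87.3114 × 0.00796 / (π × 0.096) = 2.30443 rev/s = 138.266 rpm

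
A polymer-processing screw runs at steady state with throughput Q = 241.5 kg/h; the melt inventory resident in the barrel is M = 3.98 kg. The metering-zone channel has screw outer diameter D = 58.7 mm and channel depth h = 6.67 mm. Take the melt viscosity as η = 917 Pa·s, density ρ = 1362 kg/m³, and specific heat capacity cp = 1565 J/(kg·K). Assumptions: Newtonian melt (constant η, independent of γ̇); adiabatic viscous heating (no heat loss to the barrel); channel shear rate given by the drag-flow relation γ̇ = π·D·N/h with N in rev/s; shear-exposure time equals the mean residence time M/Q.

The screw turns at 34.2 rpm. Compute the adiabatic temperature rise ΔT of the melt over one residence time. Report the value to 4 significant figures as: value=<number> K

Throughput in SI: Q_s = 241.5 kg/h ÷ 3600 s/h = 0.0670833 kg/s
t_res = M / Q_s = 3.98 / 0.0670833 = 59.3292 s
Convert to SI: D = 0.0587 m, h = 0.00667 m, N = 34.2/60 = 0.57 rev/s
γ̇ = π D N / h = (π)(0.0587)(0.57) / 0.00667 = 15.7593 s⁻¹
ΔT = η·γ̇²·t_res / (ρ·cp) = 917 · (15.7593)² · 59.3292 / (1362 · 1565) = 6.33899 K

value=6.339 K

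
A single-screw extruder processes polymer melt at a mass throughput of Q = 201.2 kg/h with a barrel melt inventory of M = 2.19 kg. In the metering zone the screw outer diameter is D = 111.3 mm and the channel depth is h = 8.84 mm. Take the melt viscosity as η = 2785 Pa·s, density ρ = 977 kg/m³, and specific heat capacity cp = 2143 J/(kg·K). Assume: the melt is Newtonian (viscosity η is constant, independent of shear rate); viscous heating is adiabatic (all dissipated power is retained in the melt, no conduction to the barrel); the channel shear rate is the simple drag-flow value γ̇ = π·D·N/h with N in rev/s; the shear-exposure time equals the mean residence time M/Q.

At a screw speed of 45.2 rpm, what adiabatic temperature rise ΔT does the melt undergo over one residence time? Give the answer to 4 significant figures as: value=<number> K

value=46.28 K

Q_s = Q / 3600 = 201.2 / 3600 = 0.0558889 kg/s
t_res = M / Q_s = 2.19 ÷ 0.0558889 = 39.1849 s
D = 111.3 mm = 0.1113 m;  h = 8.84 mm = 0.00884 m;  N = 45.2 rpm / 60 = 0.753333 rev/s
γ̇ = π D N / h = (π)(0.1113)(0.753333) / 0.00884 = 29.7975 s⁻¹
ΔT = η·γ̇²·t_res / (ρ·cp) = 2785 · (29.7975)² · 39.1849 / (977 · 2143) = 46.2793 K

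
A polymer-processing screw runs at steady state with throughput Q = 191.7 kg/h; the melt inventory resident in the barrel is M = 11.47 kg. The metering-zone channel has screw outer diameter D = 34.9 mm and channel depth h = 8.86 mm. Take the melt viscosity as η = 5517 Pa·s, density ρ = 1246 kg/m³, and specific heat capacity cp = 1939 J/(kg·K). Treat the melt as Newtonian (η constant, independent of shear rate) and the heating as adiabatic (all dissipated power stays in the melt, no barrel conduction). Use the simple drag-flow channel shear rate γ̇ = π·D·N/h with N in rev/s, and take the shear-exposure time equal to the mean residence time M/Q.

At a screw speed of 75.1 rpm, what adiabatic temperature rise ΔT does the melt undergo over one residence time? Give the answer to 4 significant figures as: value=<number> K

value=118.0 K

Throughput in SI: Q_s = 191.7 kg/h ÷ 3600 s/h = 0.05325 kg/s
Mean residence time: t_res = M/Q_s = 11.47 kg / 0.05325 kg/s = 215.399 s
Geometry in metres: D = 34.9 mm → 0.0349 m, h = 8.86 mm → 0.00886 m; screw speed N = 75.1 rpm = 1.25167 rev/s
γ̇ = π·D·N / h = π · 0.0349 · 1.25167 / 0.00886 = 15.4892 s⁻¹
ΔT = η·γ̇²·t_res / (ρ·cp) = 5517 · (15.4892)² · 215.399 / (1246 · 1939) = 118.008 K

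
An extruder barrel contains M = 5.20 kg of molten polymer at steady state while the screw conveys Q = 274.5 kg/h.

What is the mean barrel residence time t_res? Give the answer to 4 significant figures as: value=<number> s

value=68.20 s

Q_s = Q / 3600 = 274.5 / 3600 = 0.07625 kg/s
Mean residence time: t_res = M/Q_s = 5.20 kg / 0.07625 kg/s = 68.1967 s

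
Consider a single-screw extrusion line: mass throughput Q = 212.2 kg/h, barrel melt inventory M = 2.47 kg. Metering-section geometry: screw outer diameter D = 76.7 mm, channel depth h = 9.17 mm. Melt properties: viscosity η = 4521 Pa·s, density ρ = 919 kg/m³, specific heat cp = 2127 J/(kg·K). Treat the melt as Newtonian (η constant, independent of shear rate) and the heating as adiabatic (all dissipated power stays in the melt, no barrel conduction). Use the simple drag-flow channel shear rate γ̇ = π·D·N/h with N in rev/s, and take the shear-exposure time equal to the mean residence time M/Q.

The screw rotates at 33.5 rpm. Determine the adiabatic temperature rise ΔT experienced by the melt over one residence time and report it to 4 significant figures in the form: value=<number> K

Q_s = Q / 3600 = 212.2 / 3600 = 0.0589444 kg/s
Mean residence time: t_res = M/Q_s = 2.47 kg / 0.0589444 kg/s = 41.9039 s
Geometry in metres: D = 76.7 mm → 0.0767 m, h = 9.17 mm → 0.00917 m; screw speed N = 33.5 rpm = 0.558333 rev/s
Shear rate: γ̇ = πDN/h = π·0.0767·0.558333/0.00917 = 14.6713 s⁻¹
ΔT = η·γ̇²·t_res / (ρ·cp) = 4521 · (14.6713)² · 41.9039 / (919 · 2127) = 20.8615 K

value=20.86 K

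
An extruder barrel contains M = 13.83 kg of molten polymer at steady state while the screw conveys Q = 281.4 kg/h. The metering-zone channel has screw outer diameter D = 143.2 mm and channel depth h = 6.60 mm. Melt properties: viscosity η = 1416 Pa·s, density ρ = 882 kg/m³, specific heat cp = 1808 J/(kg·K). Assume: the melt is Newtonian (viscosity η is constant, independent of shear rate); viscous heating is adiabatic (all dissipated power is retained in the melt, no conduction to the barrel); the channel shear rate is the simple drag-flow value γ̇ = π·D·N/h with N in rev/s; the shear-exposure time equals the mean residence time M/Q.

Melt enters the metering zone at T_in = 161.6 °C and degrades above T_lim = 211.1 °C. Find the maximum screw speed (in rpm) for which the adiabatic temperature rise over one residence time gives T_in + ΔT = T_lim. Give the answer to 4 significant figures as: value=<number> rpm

value=15.62 rpm

Q_s = Q / 3600 = 281.4 / 3600 = 0.0781667 kg/s
t_res = M / Q_s = 13.83 / 0.0781667 = 176.93 s
Convert to metres: D = 0.1432 m, h = 0.0066 m
Allowable rise: ΔT_a = T_lim − T_in = 211.1 − 161.6 = 49.5 K
Invert ΔT = ηγ̇²t_res/(ρcp) for γ̇: γ̇_max² = ΔT_a ρ cp / (η t_res) = 49.5·882·1808 / (1416·176.93) = 315.071 s⁻²
Take the square root: γ̇_max = √(315.071) = 17.7502 s⁻¹
Solve γ̇ = πDN/h for N: N_max = γ̇_max·h/(π·D) = 17.7502 × 0.0066 / (π × 0.1432) = 0.260409 rev/s = 15.6245 rpm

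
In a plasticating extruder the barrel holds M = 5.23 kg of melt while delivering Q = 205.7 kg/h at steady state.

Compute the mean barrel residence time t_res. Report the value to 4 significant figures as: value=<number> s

Convert throughput: Q = 205.7 kg/h = 205.7/3600 = 0.0571389 kg/s
Mean residence time: t_res = M/Q_s = 5.23 kg / 0.0571389 kg/s = 91.5314 s

value=91.53 s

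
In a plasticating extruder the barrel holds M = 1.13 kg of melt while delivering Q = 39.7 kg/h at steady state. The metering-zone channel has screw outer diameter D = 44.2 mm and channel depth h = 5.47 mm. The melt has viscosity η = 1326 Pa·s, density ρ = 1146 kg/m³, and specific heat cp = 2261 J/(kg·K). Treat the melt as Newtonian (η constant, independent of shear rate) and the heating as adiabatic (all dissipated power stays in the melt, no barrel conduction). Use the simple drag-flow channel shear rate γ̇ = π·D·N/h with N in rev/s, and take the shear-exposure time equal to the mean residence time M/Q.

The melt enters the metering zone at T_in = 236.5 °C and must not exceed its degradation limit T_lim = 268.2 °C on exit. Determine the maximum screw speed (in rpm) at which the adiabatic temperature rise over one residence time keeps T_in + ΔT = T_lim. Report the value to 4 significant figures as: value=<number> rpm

Convert throughput: Q = 39.7 kg/h = 39.7/3600 = 0.0110278 kg/s
t_res = M / Q_s = 1.13 ÷ 0.0110278 = 102.469 s
D = 44.2 mm = 0.0442 m;  h = 5.47 mm = 0.00547 m
Allowable rise: ΔT_a = T_lim − T_in = 268.2 − 236.5 = 31.7 K
Invert ΔT = ηγ̇²t_res/(ρcp) for γ̇: γ̇_max² = ΔT_a ρ cp / (η t_res) = 31.7·1146·2261 / (1326·102.469) = 604.52 s⁻²
γ̇_max = sqrt(604.52) = 24.587 s⁻¹
N_max = γ̇_max·h / (π·D) = 24.587 · 0.00547 / (π · 0.0442) = 0.968546 rev/s = 58.1128 rpm

value=58.11 rpm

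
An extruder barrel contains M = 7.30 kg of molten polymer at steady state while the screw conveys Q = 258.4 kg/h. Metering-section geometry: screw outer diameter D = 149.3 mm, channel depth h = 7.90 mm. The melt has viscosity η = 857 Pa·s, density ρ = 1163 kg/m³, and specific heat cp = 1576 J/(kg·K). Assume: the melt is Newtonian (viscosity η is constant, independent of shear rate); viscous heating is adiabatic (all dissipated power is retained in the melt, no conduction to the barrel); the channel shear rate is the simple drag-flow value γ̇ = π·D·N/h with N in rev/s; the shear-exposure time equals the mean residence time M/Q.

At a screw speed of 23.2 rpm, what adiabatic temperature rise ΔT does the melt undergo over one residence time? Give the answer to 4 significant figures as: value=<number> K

Convert throughput: Q = 258.4 kg/h = 258.4/3600 = 0.0717778 kg/s
t_res = M / Q_s = 7.30 / 0.0717778 = 101.703 s
Geometry in metres: D = 149.3 mm → 0.1493 m, h = 7.90 mm → 0.0079 m; screw speed N = 23.2 rpm = 0.386667 rev/s
Shear rate: γ̇ = πDN/h = π·0.1493·0.386667/0.0079 = 22.9572 s⁻¹
ΔT = η·γ̇²·t_res / (ρ·cp) = 857 · (22.9572)² · 101.703 / (1163 · 1576) = 25.062 K

value=25.06 K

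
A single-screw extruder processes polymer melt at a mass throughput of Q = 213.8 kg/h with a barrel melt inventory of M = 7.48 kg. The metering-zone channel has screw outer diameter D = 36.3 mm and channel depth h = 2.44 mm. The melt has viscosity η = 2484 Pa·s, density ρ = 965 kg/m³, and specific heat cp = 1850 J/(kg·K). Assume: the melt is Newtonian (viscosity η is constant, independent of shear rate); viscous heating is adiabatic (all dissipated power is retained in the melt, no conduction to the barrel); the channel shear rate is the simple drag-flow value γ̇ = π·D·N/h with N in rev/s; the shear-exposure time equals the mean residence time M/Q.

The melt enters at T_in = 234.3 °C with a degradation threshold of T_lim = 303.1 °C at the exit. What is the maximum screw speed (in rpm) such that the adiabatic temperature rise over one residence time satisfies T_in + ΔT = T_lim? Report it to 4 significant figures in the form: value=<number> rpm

Convert throughput: Q = 213.8 kg/h = 213.8/3600 = 0.0593889 kg/s
t_res = M / Q_s = 7.48 / 0.0593889 = 125.949 s
Geometry in SI: D = 36.3 mm → 0.0363 m, h = 2.44 mm → 0.00244 m
ΔT_a = T_lim − T_in = 303.1 °C − 234.3 °C = 68.8 K
Invert ΔT = ηγ̇²t_res/(ρcp) for γ̇: γ̇_max² = ΔT_a ρ cp / (η t_res) = 68.8·965·1850 / (2484·125.949) = 392.59 s⁻²
Take the square root: γ̇_max = √(392.59) = 19.8139 s⁻¹
N_max = γ̇_max·h / (π·D) = 19.8139 · 0.00244 / (π · 0.0363) = 0.423939 rev/s = 25.4363 rpm

value=25.44 rpm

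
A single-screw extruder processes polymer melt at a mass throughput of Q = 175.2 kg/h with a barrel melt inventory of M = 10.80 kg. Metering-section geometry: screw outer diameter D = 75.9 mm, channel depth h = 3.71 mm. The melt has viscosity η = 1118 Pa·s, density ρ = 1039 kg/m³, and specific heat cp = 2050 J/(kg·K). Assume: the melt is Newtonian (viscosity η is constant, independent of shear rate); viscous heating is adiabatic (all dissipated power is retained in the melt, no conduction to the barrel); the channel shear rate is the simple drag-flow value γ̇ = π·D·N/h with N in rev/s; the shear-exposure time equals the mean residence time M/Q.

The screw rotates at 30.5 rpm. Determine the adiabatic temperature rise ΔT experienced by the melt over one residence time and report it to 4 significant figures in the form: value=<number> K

value=124.3 K

Throughput in SI: Q_s = 175.2 kg/h ÷ 3600 s/h = 0.0486667 kg/s
Mean residence time: t_res = M/Q_s = 10.80 kg / 0.0486667 kg/s = 221.918 s
Geometry in metres: D = 75.9 mm → 0.0759 m, h = 3.71 mm → 0.00371 m; screw speed N = 30.5 rpm = 0.508333 rev/s
γ̇ = π·D·N / h = π · 0.0759 · 0.508333 / 0.00371 = 32.6713 s⁻¹
Adiabatic rise: ΔT = η γ̇² t_res / (ρ cp) = 1118·(32.6713)²·221.918 / (1039·2050) = 124.336 K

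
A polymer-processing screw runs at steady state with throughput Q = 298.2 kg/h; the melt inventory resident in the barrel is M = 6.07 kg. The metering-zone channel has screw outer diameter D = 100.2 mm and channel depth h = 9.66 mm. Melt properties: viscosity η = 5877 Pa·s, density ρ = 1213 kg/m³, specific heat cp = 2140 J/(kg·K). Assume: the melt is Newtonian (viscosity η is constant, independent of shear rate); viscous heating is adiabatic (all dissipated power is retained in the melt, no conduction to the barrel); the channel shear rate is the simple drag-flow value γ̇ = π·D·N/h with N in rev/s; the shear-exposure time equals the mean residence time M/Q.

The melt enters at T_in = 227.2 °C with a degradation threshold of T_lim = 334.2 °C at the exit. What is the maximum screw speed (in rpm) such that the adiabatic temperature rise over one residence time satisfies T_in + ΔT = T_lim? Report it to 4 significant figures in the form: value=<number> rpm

value=46.76 rpm

Q_s = Q / 3600 = 298.2 / 3600 = 0.0828333 kg/s
t_res = M / Q_s = 6.07 ÷ 0.0828333 = 73.2797 s
D = 100.2 mm = 0.1002 m;  h = 9.66 mm = 0.00966 m
ΔT_a = T_lim − T_in = 334.2 °C − 227.2 °C = 107 K
γ̇_max² = ΔT_a·ρ·cp / (η·t_res) = [107 × 1213 × 2140] / [5877 × 73.2797] = 644.94 s⁻²
Take the square root: γ̇_max = √(644.94) = 25.3957 s⁻¹
N_max = γ̇_max·h / (π·D) = 25.3957 · 0.00966 / (π · 0.1002) = 0.779326 rev/s = 46.7596 rpm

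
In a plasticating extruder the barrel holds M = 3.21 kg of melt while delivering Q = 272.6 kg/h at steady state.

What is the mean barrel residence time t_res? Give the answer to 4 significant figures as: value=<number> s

Convert throughput: Q = 272.6 kg/h = 272.6/3600 = 0.0757222 kg/s
Mean residence time: t_res = M/Q_s = 3.21 kg / 0.0757222 kg/s = 42.3918 s

value=42.39 s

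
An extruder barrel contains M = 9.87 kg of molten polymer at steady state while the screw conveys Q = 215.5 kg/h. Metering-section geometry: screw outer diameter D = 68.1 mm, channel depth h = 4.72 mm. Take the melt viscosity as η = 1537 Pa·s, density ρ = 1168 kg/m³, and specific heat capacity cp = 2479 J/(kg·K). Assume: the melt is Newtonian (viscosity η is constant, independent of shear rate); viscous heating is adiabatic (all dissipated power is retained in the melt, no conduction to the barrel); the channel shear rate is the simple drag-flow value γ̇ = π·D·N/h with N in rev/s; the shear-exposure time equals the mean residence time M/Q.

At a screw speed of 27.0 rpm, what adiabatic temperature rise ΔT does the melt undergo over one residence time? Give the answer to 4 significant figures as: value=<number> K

Throughput in SI: Q_s = 215.5 kg/h ÷ 3600 s/h = 0.0598611 kg/s
t_res = M / Q_s = 9.87 / 0.0598611 = 164.882 s
Convert to SI: D = 0.0681 m, h = 0.00472 m, N = 27.0/60 = 0.45 rev/s
γ̇ = π D N / h = (π)(0.0681)(0.45) / 0.00472 = 20.3971 s⁻¹
ΔT = η·γ̇²·t_res / (ρ·cp) = 1537 · (20.3971)² · 164.882 / (1168 · 2479) = 36.4135 K

value=36.41 K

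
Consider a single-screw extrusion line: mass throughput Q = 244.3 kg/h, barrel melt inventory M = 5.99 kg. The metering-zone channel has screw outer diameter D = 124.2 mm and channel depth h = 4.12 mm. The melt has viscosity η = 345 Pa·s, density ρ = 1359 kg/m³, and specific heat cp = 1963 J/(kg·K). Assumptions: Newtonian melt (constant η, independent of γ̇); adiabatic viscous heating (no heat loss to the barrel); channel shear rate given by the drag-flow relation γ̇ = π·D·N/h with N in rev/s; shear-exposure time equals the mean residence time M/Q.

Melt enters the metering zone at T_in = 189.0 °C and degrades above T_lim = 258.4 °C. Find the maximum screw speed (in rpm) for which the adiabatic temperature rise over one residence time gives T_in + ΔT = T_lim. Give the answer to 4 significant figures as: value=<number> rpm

Convert throughput: Q = 244.3 kg/h = 244.3/3600 = 0.0678611 kg/s
t_res = M / Q_s = 5.99 / 0.0678611 = 88.2685 s
D = 124.2 mm = 0.1242 m;  h = 4.12 mm = 0.00412 m
Allowable rise: ΔT_a = T_lim − T_in = 258.4 − 189.0 = 69.4 K
Invert ΔT = ηγ̇²t_res/(ρcp) for γ̇: γ̇_max² = ΔT_a ρ cp / (η t_res) = 69.4·1359·1963 / (345·88.2685) = 6079.59 s⁻²
Take the square root: γ̇_max = √(6079.59) = 77.9717 s⁻¹
N_max = γ̇_max·h / (π·D) = 77.9717 · 0.00412 / (π · 0.1242) = 0.823309 rev/s = 49.3985 rpm

value=49.40 rpm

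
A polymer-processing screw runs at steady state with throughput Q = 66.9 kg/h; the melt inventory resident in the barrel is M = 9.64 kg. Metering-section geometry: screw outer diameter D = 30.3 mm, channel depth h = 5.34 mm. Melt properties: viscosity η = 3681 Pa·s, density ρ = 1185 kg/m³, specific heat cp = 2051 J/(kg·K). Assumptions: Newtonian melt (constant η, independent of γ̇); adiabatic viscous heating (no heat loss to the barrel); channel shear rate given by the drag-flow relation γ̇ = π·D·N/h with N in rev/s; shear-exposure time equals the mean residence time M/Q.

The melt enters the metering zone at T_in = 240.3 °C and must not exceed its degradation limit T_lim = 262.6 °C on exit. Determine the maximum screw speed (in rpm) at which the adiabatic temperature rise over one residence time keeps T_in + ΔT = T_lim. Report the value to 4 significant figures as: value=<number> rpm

Q_s = Q / 3600 = 66.9 / 3600 = 0.0185833 kg/s
Mean residence time: t_res = M/Q_s = 9.64 kg / 0.0185833 kg/s = 518.744 s
Convert to metres: D = 0.0303 m, h = 0.00534 m
ΔT_a = T_lim − T_in = 262.6 °C − 240.3 °C = 22.3 K
Invert ΔT = ηγ̇²t_res/(ρcp) for γ̇: γ̇_max² = ΔT_a ρ cp / (η t_res) = 22.3·1185·2051 / (3681·518.744) = 28.3837 s⁻²
γ̇_max = sqrt(28.3837) = 5.32764 s⁻¹
N_max = γ̇_max h / (πD) = 5.32764·0.00534/(π·0.0303) = 0.298871 rev/s → ×60 = 17.9323 rpm

value=17.93 rpm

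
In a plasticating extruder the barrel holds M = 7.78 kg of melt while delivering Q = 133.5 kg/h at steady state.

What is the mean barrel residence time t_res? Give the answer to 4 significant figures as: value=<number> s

Convert throughput: Q = 133.5 kg/h = 133.5/3600 = 0.0370833 kg/s
t_res = M / Q_s = 7.78 ÷ 0.0370833 = 209.798 s

value=209.8 s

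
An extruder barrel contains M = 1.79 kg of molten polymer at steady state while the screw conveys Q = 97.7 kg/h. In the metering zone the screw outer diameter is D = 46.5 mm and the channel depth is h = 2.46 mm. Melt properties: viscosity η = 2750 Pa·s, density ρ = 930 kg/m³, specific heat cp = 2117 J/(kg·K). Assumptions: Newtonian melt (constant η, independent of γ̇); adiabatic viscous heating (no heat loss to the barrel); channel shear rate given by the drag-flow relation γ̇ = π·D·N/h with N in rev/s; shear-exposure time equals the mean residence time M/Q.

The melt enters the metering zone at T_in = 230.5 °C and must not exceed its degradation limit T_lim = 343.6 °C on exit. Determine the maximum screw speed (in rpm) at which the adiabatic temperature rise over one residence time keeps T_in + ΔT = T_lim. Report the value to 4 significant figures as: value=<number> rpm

Q_s = Q / 3600 = 97.7 / 3600 = 0.0271389 kg/s
Mean residence time: t_res = M/Q_s = 1.79 kg / 0.0271389 kg/s = 65.957 s
Convert to metres: D = 0.0465 m, h = 0.00246 m
Allowable rise: ΔT_a = T_lim − T_in = 343.6 − 230.5 = 113.1 K
Invert ΔT = ηγ̇²t_res/(ρcp) for γ̇: γ̇_max² = ΔT_a ρ cp / (η t_res) = 113.1·930·2117 / (2750·65.957) = 1227.64 s⁻²
γ̇_max = √1227.64 = 35.0378 s⁻¹
N_max = γ̇_max·h / (π·D) = 35.0378 · 0.00246 / (π · 0.0465) = 0.590023 rev/s = 35.4014 rpm

value=35.40 rpm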